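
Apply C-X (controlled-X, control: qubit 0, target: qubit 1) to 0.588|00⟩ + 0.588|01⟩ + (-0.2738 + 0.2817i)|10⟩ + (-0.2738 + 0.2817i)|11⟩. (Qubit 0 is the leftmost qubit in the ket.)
0.588|00⟩ + 0.588|01⟩ + (-0.2738 + 0.2817i)|10⟩ + (-0.2738 + 0.2817i)|11⟩

C-X leaves the control-|0⟩ kets |00⟩, |01⟩ unchanged and applies X to qubit 1 on the control-|1⟩ pair (|10⟩, |11⟩).
X = [[0, 1], [1, 0]].
With a = amp(|10⟩) = (-0.2738 + 0.2817i) and b = amp(|11⟩) = (-0.2738 + 0.2817i):
new amp(|10⟩) = (1)·b = (-0.2738 + 0.2817i)
new amp(|11⟩) = (1)·a = (-0.2738 + 0.2817i)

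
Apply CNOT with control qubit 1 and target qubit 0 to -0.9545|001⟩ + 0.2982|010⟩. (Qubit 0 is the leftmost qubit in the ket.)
-0.9545|001⟩ + 0.2982|110⟩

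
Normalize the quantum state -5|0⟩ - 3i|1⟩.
-0.8575|0⟩ - 0.5145i|1⟩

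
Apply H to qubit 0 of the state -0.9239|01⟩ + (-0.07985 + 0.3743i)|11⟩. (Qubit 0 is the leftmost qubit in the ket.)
(-0.7098 + 0.2647i)|01⟩ + (-0.5968 - 0.2647i)|11⟩

H on qubit 0 mixes each pair of kets that differ only in qubit 0: amplitudes (a, b) of (|…0…⟩, |…1…⟩) become ((a + b)/√2, (a − b)/√2). Kets absent from the input have amplitude 0.
(|01⟩, |11⟩): (a, b) = (-0.9239, (-0.07985 + 0.3743i)) → ((-0.7098 + 0.2647i), (-0.5968 - 0.2647i))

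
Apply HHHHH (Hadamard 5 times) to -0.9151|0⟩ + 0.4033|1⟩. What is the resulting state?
-0.3619|0⟩ - 0.9322|1⟩

H² = I, so H^5 = H: a single Hadamard. With (a, b) = (-0.9151, 0.4033), H gives ((a + b)/√2, (a − b)/√2) = (-0.3619, -0.9322).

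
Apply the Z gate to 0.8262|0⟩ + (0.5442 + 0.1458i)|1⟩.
0.8262|0⟩ + (-0.5442 - 0.1458i)|1⟩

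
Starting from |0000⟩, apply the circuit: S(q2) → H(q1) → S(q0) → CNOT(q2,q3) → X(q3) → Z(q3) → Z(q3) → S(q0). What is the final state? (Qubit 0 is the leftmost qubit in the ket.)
1/√2|0001⟩ + 1/√2|0101⟩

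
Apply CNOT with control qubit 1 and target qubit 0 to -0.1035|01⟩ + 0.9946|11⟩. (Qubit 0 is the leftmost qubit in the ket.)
0.9946|01⟩ - 0.1035|11⟩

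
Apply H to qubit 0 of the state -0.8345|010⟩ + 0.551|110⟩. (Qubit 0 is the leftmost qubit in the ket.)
-0.2005|010⟩ - 0.9797|110⟩

H on qubit 0 mixes each pair of kets that differ only in qubit 0: amplitudes (a, b) of (|…0…⟩, |…1…⟩) become ((a + b)/√2, (a − b)/√2). Kets absent from the input have amplitude 0.
(|010⟩, |110⟩): (a, b) = (-0.8345, 0.551) → (-0.2005, -0.9797)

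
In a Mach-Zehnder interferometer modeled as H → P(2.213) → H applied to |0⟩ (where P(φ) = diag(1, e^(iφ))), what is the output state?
(0.2005 + 0.4004i)|0⟩ + (0.7995 - 0.4004i)|1⟩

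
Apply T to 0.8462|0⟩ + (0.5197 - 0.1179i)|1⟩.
0.8462|0⟩ + (0.4509 + 0.2841i)|1⟩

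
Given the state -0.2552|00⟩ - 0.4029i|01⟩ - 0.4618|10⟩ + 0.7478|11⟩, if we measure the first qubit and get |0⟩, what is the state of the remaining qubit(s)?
-0.5351|0⟩ - 0.8448i|1⟩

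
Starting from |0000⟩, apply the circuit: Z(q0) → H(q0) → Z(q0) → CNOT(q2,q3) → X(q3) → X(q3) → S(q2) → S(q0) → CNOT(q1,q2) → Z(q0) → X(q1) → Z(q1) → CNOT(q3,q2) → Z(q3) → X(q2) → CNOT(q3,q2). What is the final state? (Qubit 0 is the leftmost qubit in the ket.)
-1/√2|0110⟩ - (1/√2)i|1110⟩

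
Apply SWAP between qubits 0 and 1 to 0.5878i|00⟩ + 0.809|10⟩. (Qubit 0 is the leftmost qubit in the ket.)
0.5878i|00⟩ + 0.809|01⟩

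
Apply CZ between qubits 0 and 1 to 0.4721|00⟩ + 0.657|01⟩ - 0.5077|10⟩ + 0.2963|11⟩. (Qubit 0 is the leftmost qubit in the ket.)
0.4721|00⟩ + 0.657|01⟩ - 0.5077|10⟩ - 0.2963|11⟩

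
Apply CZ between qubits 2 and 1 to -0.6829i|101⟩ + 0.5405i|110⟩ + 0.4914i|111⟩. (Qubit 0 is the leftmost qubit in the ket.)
-0.6829i|101⟩ + 0.5405i|110⟩ - 0.4914i|111⟩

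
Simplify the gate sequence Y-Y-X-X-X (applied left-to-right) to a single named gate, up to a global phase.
X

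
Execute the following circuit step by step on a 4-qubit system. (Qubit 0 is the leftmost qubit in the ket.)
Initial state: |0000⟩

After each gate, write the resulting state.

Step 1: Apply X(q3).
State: |0001⟩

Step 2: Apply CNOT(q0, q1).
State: |0001⟩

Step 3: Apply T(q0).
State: |0001⟩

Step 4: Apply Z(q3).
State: -|0001⟩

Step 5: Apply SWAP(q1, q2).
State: -|0001⟩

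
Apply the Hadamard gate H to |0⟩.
1/√2|0⟩ + 1/√2|1⟩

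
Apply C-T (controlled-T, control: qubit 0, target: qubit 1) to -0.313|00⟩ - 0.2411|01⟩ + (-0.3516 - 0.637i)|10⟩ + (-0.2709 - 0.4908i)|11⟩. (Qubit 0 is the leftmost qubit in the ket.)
-0.313|00⟩ - 0.2411|01⟩ + (-0.3516 - 0.637i)|10⟩ + (0.1555 - 0.5386i)|11⟩

C-T leaves the control-|0⟩ kets |00⟩, |01⟩ unchanged and applies T to qubit 1 on the control-|1⟩ pair (|10⟩, |11⟩).
T = [[1, 0], [0, (1/√2 + (1/√2)i)]].
With a = amp(|10⟩) = (-0.3516 - 0.637i) and b = amp(|11⟩) = (-0.2709 - 0.4908i):
new amp(|10⟩) = (1)·a = (-0.3516 - 0.637i)
new amp(|11⟩) = (1/√2 + (1/√2)i)·b = (0.1555 - 0.5386i)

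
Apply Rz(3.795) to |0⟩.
(-0.3209 - 0.9471i)|0⟩

Rz(3.795) = [[e^(−iθ/2), 0], [0, e^(iθ/2)]] with e^(±iθ/2) = cos(θ/2) ± i·sin(θ/2); θ = 3.795, cos(θ/2) ≈ -0.320923, sin(θ/2) ≈ 0.947105.
With a = amp(|0⟩) = 1 and b = amp(|1⟩) = 0:
new amp(|0⟩) = (-0.320923 - 0.947105i)·a = (-0.3209 - 0.9471i)
new amp(|1⟩) = (-0.320923 + 0.947105i)·b = 0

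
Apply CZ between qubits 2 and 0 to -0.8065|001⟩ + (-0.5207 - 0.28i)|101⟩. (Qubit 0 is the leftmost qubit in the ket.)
-0.8065|001⟩ + (0.5207 + 0.28i)|101⟩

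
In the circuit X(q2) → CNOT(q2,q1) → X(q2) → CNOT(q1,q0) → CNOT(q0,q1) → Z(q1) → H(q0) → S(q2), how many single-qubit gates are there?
5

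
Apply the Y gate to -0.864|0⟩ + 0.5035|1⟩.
-0.5035i|0⟩ - 0.864i|1⟩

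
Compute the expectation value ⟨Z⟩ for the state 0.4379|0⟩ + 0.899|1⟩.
-0.6164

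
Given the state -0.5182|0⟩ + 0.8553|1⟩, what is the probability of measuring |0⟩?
0.2685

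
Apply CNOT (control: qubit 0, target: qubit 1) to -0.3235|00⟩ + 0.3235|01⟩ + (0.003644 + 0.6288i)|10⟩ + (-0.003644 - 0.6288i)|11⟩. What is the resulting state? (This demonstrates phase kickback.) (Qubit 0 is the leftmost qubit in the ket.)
-0.3235|00⟩ + 0.3235|01⟩ + (-0.003644 - 0.6288i)|10⟩ + (0.003644 + 0.6288i)|11⟩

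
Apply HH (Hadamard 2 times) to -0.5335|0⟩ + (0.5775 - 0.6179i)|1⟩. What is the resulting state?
-0.5335|0⟩ + (0.5775 - 0.6179i)|1⟩

H² = I, so an even number of Hadamards cancels: H^2 = I and the state is unchanged.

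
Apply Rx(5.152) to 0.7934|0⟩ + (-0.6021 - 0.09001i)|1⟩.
(-0.7181 + 0.3227i)|0⟩ + (0.5083 - 0.3492i)|1⟩

Rx(5.152) = [[cos(θ/2), −i·sin(θ/2)], [−i·sin(θ/2), cos(θ/2)]]; θ = 5.152, cos(θ/2) ≈ -0.844271, sin(θ/2) ≈ 0.535916.
With a = amp(|0⟩) = 0.7934 and b = amp(|1⟩) = (-0.6021 - 0.09001i):
new amp(|0⟩) = (-0.844271)·a + (-0.535916i)·b = (-0.7181 + 0.3227i)
new amp(|1⟩) = (-0.535916i)·a + (-0.844271)·b = (0.5083 - 0.3492i)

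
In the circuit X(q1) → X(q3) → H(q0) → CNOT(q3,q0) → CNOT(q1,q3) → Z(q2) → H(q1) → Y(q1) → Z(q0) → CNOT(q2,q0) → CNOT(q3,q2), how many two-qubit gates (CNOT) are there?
4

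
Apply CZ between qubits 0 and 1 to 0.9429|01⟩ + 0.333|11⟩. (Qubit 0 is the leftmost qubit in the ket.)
0.9429|01⟩ - 0.333|11⟩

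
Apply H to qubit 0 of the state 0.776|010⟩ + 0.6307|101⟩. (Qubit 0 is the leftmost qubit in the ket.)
0.446|001⟩ + 0.5487|010⟩ - 0.446|101⟩ + 0.5487|110⟩

H on qubit 0 mixes each pair of kets that differ only in qubit 0: amplitudes (a, b) of (|…0…⟩, |…1…⟩) become ((a + b)/√2, (a − b)/√2). Kets absent from the input have amplitude 0.
(|001⟩, |101⟩): (a, b) = (0, 0.6307) → (0.446, -0.446)
(|010⟩, |110⟩): (a, b) = (0.776, 0) → (0.5487, 0.5487)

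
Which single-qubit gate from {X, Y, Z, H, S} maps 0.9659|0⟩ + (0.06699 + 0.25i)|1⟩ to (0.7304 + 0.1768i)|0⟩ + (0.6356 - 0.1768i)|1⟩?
H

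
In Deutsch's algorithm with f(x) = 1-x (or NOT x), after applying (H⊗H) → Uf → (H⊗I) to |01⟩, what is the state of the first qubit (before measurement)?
|1⟩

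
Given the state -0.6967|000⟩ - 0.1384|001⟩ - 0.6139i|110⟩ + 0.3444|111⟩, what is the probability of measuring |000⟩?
0.4854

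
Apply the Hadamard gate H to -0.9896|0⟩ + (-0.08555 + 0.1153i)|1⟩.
(-0.7602 + 0.08153i)|0⟩ + (-0.6393 - 0.08153i)|1⟩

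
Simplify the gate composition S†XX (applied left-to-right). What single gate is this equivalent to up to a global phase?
S†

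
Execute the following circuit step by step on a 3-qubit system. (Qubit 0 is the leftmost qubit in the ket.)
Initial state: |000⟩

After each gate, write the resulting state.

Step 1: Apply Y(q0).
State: i|100⟩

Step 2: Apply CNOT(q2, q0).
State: i|100⟩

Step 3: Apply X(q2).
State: i|101⟩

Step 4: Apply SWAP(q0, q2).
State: i|101⟩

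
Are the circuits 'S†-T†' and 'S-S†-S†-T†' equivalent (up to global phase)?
Yes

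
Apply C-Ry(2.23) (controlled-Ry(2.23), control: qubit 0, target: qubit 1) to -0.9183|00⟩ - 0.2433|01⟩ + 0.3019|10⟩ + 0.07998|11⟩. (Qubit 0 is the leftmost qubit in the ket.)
-0.9183|00⟩ - 0.2433|01⟩ + 0.06107|10⟩ + 0.3063|11⟩

C-Ry(2.23) leaves the control-|0⟩ kets |00⟩, |01⟩ unchanged and applies Ry(2.23) to qubit 1 on the control-|1⟩ pair (|10⟩, |11⟩).
Ry(2.23) = [[cos(θ/2), −sin(θ/2)], [sin(θ/2), cos(θ/2)]]; θ = 2.23, cos(θ/2) ≈ 0.440177, sin(θ/2) ≈ 0.897911.
With a = amp(|10⟩) = 0.3019 and b = amp(|11⟩) = 0.07998:
new amp(|10⟩) = (0.440177)·a + (-0.897911)·b = 0.06107
new amp(|11⟩) = (0.897911)·a + (0.440177)·b = 0.3063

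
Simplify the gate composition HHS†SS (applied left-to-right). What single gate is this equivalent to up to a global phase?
S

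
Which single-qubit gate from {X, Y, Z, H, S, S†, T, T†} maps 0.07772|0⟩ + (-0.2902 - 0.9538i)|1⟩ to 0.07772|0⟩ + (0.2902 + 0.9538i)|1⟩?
Z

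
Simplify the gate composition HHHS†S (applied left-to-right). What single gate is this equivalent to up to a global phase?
H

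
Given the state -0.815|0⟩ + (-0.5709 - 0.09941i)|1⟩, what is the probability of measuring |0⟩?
0.6642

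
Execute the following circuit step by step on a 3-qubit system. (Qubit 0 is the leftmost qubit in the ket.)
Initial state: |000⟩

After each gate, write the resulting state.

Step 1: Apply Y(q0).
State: i|100⟩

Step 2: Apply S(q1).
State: i|100⟩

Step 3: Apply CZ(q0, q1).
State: i|100⟩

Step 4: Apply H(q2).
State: (1/√2)i|100⟩ + (1/√2)i|101⟩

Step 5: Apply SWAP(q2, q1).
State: (1/√2)i|100⟩ + (1/√2)i|110⟩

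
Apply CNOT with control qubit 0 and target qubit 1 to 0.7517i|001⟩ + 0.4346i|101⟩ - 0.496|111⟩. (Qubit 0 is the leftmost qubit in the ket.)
0.7517i|001⟩ - 0.496|101⟩ + 0.4346i|111⟩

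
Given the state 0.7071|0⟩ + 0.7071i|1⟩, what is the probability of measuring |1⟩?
0.5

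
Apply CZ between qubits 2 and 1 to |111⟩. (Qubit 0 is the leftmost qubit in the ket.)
-|111⟩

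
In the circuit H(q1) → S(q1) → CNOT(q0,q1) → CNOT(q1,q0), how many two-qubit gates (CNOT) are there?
2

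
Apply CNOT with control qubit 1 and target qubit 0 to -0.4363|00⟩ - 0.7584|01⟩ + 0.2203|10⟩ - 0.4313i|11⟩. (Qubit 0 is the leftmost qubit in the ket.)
-0.4363|00⟩ - 0.4313i|01⟩ + 0.2203|10⟩ - 0.7584|11⟩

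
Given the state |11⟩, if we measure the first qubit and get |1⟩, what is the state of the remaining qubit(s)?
|1⟩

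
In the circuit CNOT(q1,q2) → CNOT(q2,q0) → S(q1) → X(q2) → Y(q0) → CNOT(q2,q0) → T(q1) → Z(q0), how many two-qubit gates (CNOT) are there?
3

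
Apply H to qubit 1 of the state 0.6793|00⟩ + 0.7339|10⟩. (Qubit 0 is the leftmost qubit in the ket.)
0.4803|00⟩ + 0.4803|01⟩ + 0.5189|10⟩ + 0.5189|11⟩

H on qubit 1 mixes each pair of kets that differ only in qubit 1: amplitudes (a, b) of (|…0…⟩, |…1…⟩) become ((a + b)/√2, (a − b)/√2). Kets absent from the input have amplitude 0.
(|00⟩, |01⟩): (a, b) = (0.6793, 0) → (0.4803, 0.4803)
(|10⟩, |11⟩): (a, b) = (0.7339, 0) → (0.5189, 0.5189)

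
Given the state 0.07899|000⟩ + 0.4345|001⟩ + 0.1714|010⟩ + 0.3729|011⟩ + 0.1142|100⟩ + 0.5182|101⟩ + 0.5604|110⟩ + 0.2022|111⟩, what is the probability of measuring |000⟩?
0.006239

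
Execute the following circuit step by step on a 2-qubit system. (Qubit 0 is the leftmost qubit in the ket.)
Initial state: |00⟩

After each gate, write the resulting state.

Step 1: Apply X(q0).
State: |10⟩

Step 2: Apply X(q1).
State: |11⟩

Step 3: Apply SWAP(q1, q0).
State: |11⟩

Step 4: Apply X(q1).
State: |10⟩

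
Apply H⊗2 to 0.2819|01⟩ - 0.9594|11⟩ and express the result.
-0.3388|00⟩ + 0.3388|01⟩ + 0.6207|10⟩ - 0.6207|11⟩

H⊗2 gives amp(|y⟩) = (1/2) Σ_x (−1)^(x·y) amp(|x⟩), where x·y is the number of positions in which both x and y have a 1.
|00⟩: (0.2819 - 0.9594)/2 = -0.3388
|01⟩: (-0.2819 + 0.9594)/2 = 0.3388
|10⟩: (0.2819 + 0.9594)/2 = 0.6207
|11⟩: (-0.2819 - 0.9594)/2 = -0.6207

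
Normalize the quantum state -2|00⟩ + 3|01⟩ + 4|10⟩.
-0.3714|00⟩ + 0.5571|01⟩ + 0.7428|10⟩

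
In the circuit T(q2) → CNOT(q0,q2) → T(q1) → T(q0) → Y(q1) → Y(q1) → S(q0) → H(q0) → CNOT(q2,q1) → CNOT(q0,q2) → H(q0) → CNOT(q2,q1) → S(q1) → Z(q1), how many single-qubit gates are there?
10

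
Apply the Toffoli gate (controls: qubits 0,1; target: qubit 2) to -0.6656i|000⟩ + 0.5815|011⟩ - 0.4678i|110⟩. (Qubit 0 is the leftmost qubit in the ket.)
-0.6656i|000⟩ + 0.5815|011⟩ - 0.4678i|111⟩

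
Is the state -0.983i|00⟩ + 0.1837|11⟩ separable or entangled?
Entangled

Writing the state as a|00⟩ + b|01⟩ + c|10⟩ + d|11⟩, it is a product state iff ad − bc = 0.
Here (a, b, c, d) = (-0.983i, 0, 0, 0.1837): ad − bc = (-0.983i)(0.1837) − (0)(0) = -0.1806i ≠ 0, so the state is entangled.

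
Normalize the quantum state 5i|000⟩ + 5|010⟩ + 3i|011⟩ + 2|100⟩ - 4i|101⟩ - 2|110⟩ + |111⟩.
0.5455i|000⟩ + 0.5455|010⟩ + 0.3273i|011⟩ + 0.2182|100⟩ - 0.4364i|101⟩ - 0.2182|110⟩ + 0.1091|111⟩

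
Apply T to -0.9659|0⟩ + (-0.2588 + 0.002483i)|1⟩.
-0.9659|0⟩ + (-0.1848 - 0.1812i)|1⟩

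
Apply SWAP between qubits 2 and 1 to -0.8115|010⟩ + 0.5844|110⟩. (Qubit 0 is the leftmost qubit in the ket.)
-0.8115|001⟩ + 0.5844|101⟩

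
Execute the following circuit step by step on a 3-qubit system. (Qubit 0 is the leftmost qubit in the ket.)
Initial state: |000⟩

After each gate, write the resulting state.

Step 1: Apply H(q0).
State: 1/√2|000⟩ + 1/√2|100⟩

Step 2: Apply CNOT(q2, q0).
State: 1/√2|000⟩ + 1/√2|100⟩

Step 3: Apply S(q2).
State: 1/√2|000⟩ + 1/√2|100⟩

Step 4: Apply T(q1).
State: 1/√2|000⟩ + 1/√2|100⟩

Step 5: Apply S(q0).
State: 1/√2|000⟩ + (1/√2)i|100⟩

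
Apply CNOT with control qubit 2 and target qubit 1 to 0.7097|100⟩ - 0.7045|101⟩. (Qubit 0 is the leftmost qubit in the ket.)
0.7097|100⟩ - 0.7045|111⟩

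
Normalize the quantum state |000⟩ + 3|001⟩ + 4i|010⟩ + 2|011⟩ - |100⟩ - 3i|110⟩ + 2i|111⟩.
0.1508|000⟩ + 0.4523|001⟩ + 0.603i|010⟩ + 0.3015|011⟩ - 0.1508|100⟩ - 0.4523i|110⟩ + 0.3015i|111⟩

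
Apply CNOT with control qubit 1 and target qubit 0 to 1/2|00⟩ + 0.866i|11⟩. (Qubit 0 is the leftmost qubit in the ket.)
1/2|00⟩ + 0.866i|01⟩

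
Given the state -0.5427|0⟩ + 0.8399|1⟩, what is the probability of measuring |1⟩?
0.7054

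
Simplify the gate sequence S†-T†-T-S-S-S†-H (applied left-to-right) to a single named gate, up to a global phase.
H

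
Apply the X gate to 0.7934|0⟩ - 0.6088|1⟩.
-0.6088|0⟩ + 0.7934|1⟩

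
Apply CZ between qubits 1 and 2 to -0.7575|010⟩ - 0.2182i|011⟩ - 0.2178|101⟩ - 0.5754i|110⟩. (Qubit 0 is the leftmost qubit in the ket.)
-0.7575|010⟩ + 0.2182i|011⟩ - 0.2178|101⟩ - 0.5754i|110⟩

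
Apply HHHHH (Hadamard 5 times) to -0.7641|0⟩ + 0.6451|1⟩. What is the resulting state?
-0.08415|0⟩ - 0.9965|1⟩

H² = I, so H^5 = H: a single Hadamard. With (a, b) = (-0.7641, 0.6451), H gives ((a + b)/√2, (a − b)/√2) = (-0.08415, -0.9965).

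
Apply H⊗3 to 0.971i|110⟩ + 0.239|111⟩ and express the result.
(0.0845 + 0.3433i)|000⟩ + (-0.0845 + 0.3433i)|001⟩ + (-0.0845 - 0.3433i)|010⟩ + (0.0845 - 0.3433i)|011⟩ + (-0.0845 - 0.3433i)|100⟩ + (0.0845 - 0.3433i)|101⟩ + (0.0845 + 0.3433i)|110⟩ + (-0.0845 + 0.3433i)|111⟩

H⊗3 gives amp(|y⟩) = (1/2√2) Σ_x (−1)^(x·y) amp(|x⟩), where x·y is the number of positions in which both x and y have a 1.
|000⟩: (0.971i + 0.239)/(2√2) = (0.0845 + 0.3433i)
|001⟩: (0.971i - 0.239)/(2√2) = (-0.0845 + 0.3433i)
|010⟩: (-0.971i - 0.239)/(2√2) = (-0.0845 - 0.3433i)
|011⟩: (-0.971i + 0.239)/(2√2) = (0.0845 - 0.3433i)
|100⟩: (-0.971i - 0.239)/(2√2) = (-0.0845 - 0.3433i)
|101⟩: (-0.971i + 0.239)/(2√2) = (0.0845 - 0.3433i)
|110⟩: (0.971i + 0.239)/(2√2) = (0.0845 + 0.3433i)
|111⟩: (0.971i - 0.239)/(2√2) = (-0.0845 + 0.3433i)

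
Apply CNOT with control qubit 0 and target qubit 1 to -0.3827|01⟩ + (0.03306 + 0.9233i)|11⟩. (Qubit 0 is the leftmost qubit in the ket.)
-0.3827|01⟩ + (0.03306 + 0.9233i)|10⟩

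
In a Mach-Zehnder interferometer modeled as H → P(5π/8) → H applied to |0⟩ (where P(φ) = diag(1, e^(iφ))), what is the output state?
(0.3087 + 0.4619i)|0⟩ + (0.6913 - 0.4619i)|1⟩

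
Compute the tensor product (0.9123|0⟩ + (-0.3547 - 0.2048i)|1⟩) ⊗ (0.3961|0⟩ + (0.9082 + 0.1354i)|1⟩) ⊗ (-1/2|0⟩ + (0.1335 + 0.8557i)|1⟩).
-0.1807|000⟩ + (0.04824 + 0.3092i)|001⟩ + (-0.4143 - 0.06176i)|010⟩ + (0.004911 + 0.7255i)|011⟩ + (0.07025 + 0.04056i)|100⟩ + (0.05066 - 0.1311i)|101⟩ + (0.1472 + 0.117i)|110⟩ + (0.161 - 0.2832i)|111⟩

amp(|b₁b₂…⟩) = product of the factor amplitudes for bits b₁, b₂, …; only kets whose every factor amplitude is nonzero survive.
|000⟩: (0.9123)(0.3961)(-1/2) = -0.1807
|001⟩: (0.9123)(0.3961)(0.1335 + 0.8557i) = (0.04824 + 0.3092i)
|010⟩: (0.9123)(0.9082 + 0.1354i)(-1/2) = (-0.4143 - 0.06176i)
|011⟩: (0.9123)(0.9082 + 0.1354i)(0.1335 + 0.8557i) = (0.004911 + 0.7255i)
|100⟩: (-0.3547 - 0.2048i)(0.3961)(-1/2) = (0.07025 + 0.04056i)
|101⟩: (-0.3547 - 0.2048i)(0.3961)(0.1335 + 0.8557i) = (0.05066 - 0.1311i)
|110⟩: (-0.3547 - 0.2048i)(0.9082 + 0.1354i)(-1/2) = (0.1472 + 0.117i)
|111⟩: (-0.3547 - 0.2048i)(0.9082 + 0.1354i)(0.1335 + 0.8557i) = (0.161 - 0.2832i)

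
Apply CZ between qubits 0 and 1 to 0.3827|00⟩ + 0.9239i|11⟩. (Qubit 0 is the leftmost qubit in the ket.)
0.3827|00⟩ - 0.9239i|11⟩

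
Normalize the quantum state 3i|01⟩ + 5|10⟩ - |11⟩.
0.5071i|01⟩ + 0.8452|10⟩ - 0.169|11⟩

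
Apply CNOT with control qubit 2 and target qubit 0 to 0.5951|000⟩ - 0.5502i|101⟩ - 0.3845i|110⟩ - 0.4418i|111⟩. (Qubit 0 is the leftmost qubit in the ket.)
0.5951|000⟩ - 0.5502i|001⟩ - 0.4418i|011⟩ - 0.3845i|110⟩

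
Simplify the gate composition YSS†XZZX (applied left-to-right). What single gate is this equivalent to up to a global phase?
Y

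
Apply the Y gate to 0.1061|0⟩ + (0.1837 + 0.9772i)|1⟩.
(0.9772 - 0.1837i)|0⟩ + 0.1061i|1⟩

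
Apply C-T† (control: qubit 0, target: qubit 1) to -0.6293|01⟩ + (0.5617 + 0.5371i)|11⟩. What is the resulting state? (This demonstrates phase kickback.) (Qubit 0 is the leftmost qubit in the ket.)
-0.6293|01⟩ + (0.777 - 0.01739i)|11⟩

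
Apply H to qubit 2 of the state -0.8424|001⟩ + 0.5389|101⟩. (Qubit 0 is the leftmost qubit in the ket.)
-0.5957|000⟩ + 0.5957|001⟩ + 0.3811|100⟩ - 0.3811|101⟩

H on qubit 2 mixes each pair of kets that differ only in qubit 2: amplitudes (a, b) of (|…0…⟩, |…1…⟩) become ((a + b)/√2, (a − b)/√2). Kets absent from the input have amplitude 0.
(|000⟩, |001⟩): (a, b) = (0, -0.8424) → (-0.5957, 0.5957)
(|100⟩, |101⟩): (a, b) = (0, 0.5389) → (0.3811, -0.3811)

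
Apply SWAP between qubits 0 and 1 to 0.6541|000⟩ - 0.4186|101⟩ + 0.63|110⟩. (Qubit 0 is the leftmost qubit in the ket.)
0.6541|000⟩ - 0.4186|011⟩ + 0.63|110⟩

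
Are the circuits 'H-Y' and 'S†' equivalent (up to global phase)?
No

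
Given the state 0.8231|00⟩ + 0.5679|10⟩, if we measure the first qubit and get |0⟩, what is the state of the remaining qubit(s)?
|0⟩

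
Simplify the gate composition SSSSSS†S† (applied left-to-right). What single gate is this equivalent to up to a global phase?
S†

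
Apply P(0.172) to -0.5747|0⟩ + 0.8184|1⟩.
-0.5747|0⟩ + (0.8063 + 0.1401i)|1⟩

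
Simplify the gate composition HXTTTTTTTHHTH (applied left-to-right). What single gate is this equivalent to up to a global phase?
Z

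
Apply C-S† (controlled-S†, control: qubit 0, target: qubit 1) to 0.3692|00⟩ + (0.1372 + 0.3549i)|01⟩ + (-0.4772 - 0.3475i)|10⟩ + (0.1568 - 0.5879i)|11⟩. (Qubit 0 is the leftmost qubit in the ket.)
0.3692|00⟩ + (0.1372 + 0.3549i)|01⟩ + (-0.4772 - 0.3475i)|10⟩ + (-0.5879 - 0.1568i)|11⟩

C-S† leaves the control-|0⟩ kets |00⟩, |01⟩ unchanged and applies S† to qubit 1 on the control-|1⟩ pair (|10⟩, |11⟩).
S† = [[1, 0], [0, -i]].
With a = amp(|10⟩) = (-0.4772 - 0.3475i) and b = amp(|11⟩) = (0.1568 - 0.5879i):
new amp(|10⟩) = (1)·a = (-0.4772 - 0.3475i)
new amp(|11⟩) = (-i)·b = (-0.5879 - 0.1568i)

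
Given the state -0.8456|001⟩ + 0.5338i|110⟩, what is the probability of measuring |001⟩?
0.715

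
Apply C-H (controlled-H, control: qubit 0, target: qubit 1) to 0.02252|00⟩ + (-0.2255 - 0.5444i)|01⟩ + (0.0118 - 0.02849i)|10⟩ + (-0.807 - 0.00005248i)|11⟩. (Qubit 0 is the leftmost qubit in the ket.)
0.02252|00⟩ + (-0.2255 - 0.5444i)|01⟩ + (-0.5623 - 0.02018i)|10⟩ + (0.579 - 0.02011i)|11⟩

C-H leaves the control-|0⟩ kets |00⟩, |01⟩ unchanged and applies H to qubit 1 on the control-|1⟩ pair (|10⟩, |11⟩).
H = [[1/√2, 1/√2], [1/√2, -1/√2]].
With a = amp(|10⟩) = (0.0118 - 0.02849i) and b = amp(|11⟩) = (-0.807 - 0.00005248i):
new amp(|10⟩) = (1/√2)·a + (1/√2)·b = (-0.5623 - 0.02018i)
new amp(|11⟩) = (1/√2)·a + (-1/√2)·b = (0.579 - 0.02011i)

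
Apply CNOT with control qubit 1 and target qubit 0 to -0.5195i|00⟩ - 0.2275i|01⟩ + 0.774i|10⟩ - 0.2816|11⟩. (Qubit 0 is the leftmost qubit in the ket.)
-0.5195i|00⟩ - 0.2816|01⟩ + 0.774i|10⟩ - 0.2275i|11⟩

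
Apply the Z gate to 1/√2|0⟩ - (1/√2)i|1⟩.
1/√2|0⟩ + (1/√2)i|1⟩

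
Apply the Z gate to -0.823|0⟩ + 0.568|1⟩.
-0.823|0⟩ - 0.568|1⟩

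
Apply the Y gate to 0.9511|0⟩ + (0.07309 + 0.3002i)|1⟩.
(0.3002 - 0.07309i)|0⟩ + 0.9511i|1⟩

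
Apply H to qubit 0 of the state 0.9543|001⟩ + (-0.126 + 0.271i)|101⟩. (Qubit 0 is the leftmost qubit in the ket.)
(0.5857 + 0.1916i)|001⟩ + (0.7639 - 0.1916i)|101⟩

H on qubit 0 mixes each pair of kets that differ only in qubit 0: amplitudes (a, b) of (|…0…⟩, |…1…⟩) become ((a + b)/√2, (a − b)/√2). Kets absent from the input have amplitude 0.
(|001⟩, |101⟩): (a, b) = (0.9543, (-0.126 + 0.271i)) → ((0.5857 + 0.1916i), (0.7639 - 0.1916i))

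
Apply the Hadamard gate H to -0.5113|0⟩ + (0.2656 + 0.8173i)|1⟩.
(-0.1737 + 0.5779i)|0⟩ + (-0.5494 - 0.5779i)|1⟩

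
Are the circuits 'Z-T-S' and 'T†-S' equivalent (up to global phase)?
No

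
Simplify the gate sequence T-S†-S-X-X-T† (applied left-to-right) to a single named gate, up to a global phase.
I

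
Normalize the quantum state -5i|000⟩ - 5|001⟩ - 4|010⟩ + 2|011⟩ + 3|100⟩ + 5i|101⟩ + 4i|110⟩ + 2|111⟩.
-0.449i|000⟩ - 0.449|001⟩ - 0.3592|010⟩ + 0.1796|011⟩ + 0.2694|100⟩ + 0.449i|101⟩ + 0.3592i|110⟩ + 0.1796|111⟩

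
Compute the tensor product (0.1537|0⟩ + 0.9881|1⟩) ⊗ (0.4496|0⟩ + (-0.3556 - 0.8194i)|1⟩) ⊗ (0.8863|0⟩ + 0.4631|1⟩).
0.06125|000⟩ + 0.032|001⟩ + (-0.04844 - 0.1116i)|010⟩ + (-0.02531 - 0.05832i)|011⟩ + 0.3937|100⟩ + 0.2057|101⟩ + (-0.3114 - 0.7176i)|110⟩ + (-0.1627 - 0.3749i)|111⟩

amp(|b₁b₂…⟩) = product of the factor amplitudes for bits b₁, b₂, …; only kets whose every factor amplitude is nonzero survive.
|000⟩: (0.1537)(0.4496)(0.8863) = 0.06125
|001⟩: (0.1537)(0.4496)(0.4631) = 0.032
|010⟩: (0.1537)(-0.3556 - 0.8194i)(0.8863) = (-0.04844 - 0.1116i)
|011⟩: (0.1537)(-0.3556 - 0.8194i)(0.4631) = (-0.02531 - 0.05832i)
|100⟩: (0.9881)(0.4496)(0.8863) = 0.3937
|101⟩: (0.9881)(0.4496)(0.4631) = 0.2057
|110⟩: (0.9881)(-0.3556 - 0.8194i)(0.8863) = (-0.3114 - 0.7176i)
|111⟩: (0.9881)(-0.3556 - 0.8194i)(0.4631) = (-0.1627 - 0.3749i)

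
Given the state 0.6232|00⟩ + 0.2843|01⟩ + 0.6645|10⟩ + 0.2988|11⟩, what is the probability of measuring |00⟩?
0.3884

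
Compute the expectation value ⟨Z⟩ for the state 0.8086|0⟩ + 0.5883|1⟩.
0.3077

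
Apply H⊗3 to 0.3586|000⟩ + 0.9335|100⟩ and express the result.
0.4568|000⟩ + 0.4568|001⟩ + 0.4568|010⟩ + 0.4568|011⟩ - 0.2033|100⟩ - 0.2033|101⟩ - 0.2033|110⟩ - 0.2033|111⟩

H⊗3 gives amp(|y⟩) = (1/2√2) Σ_x (−1)^(x·y) amp(|x⟩), where x·y is the number of positions in which both x and y have a 1.
|000⟩: (0.3586 + 0.9335)/(2√2) = 0.4568
|001⟩: (0.3586 + 0.9335)/(2√2) = 0.4568
|010⟩: (0.3586 + 0.9335)/(2√2) = 0.4568
|011⟩: (0.3586 + 0.9335)/(2√2) = 0.4568
|100⟩: (0.3586 - 0.9335)/(2√2) = -0.2033
|101⟩: (0.3586 - 0.9335)/(2√2) = -0.2033
|110⟩: (0.3586 - 0.9335)/(2√2) = -0.2033
|111⟩: (0.3586 - 0.9335)/(2√2) = -0.2033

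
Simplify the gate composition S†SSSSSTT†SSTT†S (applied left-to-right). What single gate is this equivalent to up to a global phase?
S†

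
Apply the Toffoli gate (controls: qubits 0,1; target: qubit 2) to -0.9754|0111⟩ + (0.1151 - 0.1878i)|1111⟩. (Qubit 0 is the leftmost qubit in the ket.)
-0.9754|0111⟩ + (0.1151 - 0.1878i)|1101⟩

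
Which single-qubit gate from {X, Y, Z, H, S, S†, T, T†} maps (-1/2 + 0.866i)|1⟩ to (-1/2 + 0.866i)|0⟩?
X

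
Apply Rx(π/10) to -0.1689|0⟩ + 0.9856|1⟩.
(-0.1668 - 0.1542i)|0⟩ + (0.9735 + 0.02642i)|1⟩

Rx(π/10) = [[cos(θ/2), −i·sin(θ/2)], [−i·sin(θ/2), cos(θ/2)]]; θ = π/10, cos(θ/2) ≈ 0.987688, sin(θ/2) ≈ 0.156434.
With a = amp(|0⟩) = -0.1689 and b = amp(|1⟩) = 0.9856:
new amp(|0⟩) = (0.987688)·a + (-0.156434i)·b = (-0.1668 - 0.1542i)
new amp(|1⟩) = (-0.156434i)·a + (0.987688)·b = (0.9735 + 0.02642i)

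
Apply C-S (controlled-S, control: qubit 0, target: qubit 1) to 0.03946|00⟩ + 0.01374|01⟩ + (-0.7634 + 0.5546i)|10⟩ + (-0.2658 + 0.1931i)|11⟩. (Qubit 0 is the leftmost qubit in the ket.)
0.03946|00⟩ + 0.01374|01⟩ + (-0.7634 + 0.5546i)|10⟩ + (-0.1931 - 0.2658i)|11⟩

C-S leaves the control-|0⟩ kets |00⟩, |01⟩ unchanged and applies S to qubit 1 on the control-|1⟩ pair (|10⟩, |11⟩).
S = [[1, 0], [0, i]].
With a = amp(|10⟩) = (-0.7634 + 0.5546i) and b = amp(|11⟩) = (-0.2658 + 0.1931i):
new amp(|10⟩) = (1)·a = (-0.7634 + 0.5546i)
new amp(|11⟩) = (i)·b = (-0.1931 - 0.2658i)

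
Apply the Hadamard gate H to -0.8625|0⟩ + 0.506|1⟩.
-0.2521|0⟩ - 0.9677|1⟩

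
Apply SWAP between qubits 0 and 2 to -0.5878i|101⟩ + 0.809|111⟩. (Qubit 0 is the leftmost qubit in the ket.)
-0.5878i|101⟩ + 0.809|111⟩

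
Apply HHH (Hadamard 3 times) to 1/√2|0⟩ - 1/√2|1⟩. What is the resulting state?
|1⟩

H² = I, so H^3 = H: a single Hadamard. With (a, b) = (1/√2, -1/√2), H gives ((a + b)/√2, (a − b)/√2) = (0, 1).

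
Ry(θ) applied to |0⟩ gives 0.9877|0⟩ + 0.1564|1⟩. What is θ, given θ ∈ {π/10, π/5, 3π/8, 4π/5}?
π/10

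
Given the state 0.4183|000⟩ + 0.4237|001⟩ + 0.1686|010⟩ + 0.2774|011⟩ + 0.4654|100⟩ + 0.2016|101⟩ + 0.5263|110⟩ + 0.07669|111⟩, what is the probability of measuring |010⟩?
0.02843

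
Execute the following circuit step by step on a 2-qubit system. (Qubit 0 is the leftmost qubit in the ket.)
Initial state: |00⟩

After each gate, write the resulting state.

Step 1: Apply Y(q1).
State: i|01⟩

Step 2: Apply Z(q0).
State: i|01⟩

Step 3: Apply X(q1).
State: i|00⟩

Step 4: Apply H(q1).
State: (1/√2)i|00⟩ + (1/√2)i|01⟩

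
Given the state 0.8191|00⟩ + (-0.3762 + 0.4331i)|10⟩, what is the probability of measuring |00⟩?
0.6709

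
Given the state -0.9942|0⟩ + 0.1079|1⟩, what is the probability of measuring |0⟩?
0.9884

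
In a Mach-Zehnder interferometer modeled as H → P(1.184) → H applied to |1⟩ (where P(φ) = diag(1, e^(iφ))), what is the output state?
(0.3114 - 0.4631i)|0⟩ + (0.6886 + 0.4631i)|1⟩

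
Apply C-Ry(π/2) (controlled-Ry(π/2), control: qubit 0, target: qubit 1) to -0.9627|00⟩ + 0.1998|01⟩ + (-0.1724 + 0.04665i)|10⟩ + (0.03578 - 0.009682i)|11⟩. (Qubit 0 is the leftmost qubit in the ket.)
-0.9627|00⟩ + 0.1998|01⟩ + (-0.1472 + 0.03983i)|10⟩ + (-0.0966 + 0.02614i)|11⟩

C-Ry(π/2) leaves the control-|0⟩ kets |00⟩, |01⟩ unchanged and applies Ry(π/2) to qubit 1 on the control-|1⟩ pair (|10⟩, |11⟩).
Ry(π/2) = [[cos(θ/2), −sin(θ/2)], [sin(θ/2), cos(θ/2)]]; θ = π/2, cos(θ/2) ≈ 0.707107, sin(θ/2) ≈ 0.707107.
With a = amp(|10⟩) = (-0.1724 + 0.04665i) and b = amp(|11⟩) = (0.03578 - 0.009682i):
new amp(|10⟩) = (0.707107)·a + (-0.707107)·b = (-0.1472 + 0.03983i)
new amp(|11⟩) = (0.707107)·a + (0.707107)·b = (-0.0966 + 0.02614i)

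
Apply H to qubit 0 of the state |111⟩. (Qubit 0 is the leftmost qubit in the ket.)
1/√2|011⟩ - 1/√2|111⟩

H on qubit 0 mixes each pair of kets that differ only in qubit 0: amplitudes (a, b) of (|…0…⟩, |…1…⟩) become ((a + b)/√2, (a − b)/√2). Kets absent from the input have amplitude 0.
(|011⟩, |111⟩): (a, b) = (0, 1) → (1/√2, -1/√2)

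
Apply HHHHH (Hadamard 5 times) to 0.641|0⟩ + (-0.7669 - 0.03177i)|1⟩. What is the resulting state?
(-0.08902 - 0.02246i)|0⟩ + (0.9955 + 0.02246i)|1⟩

H² = I, so H^5 = H: a single Hadamard. With (a, b) = (0.641, (-0.7669 - 0.03177i)), H gives ((a + b)/√2, (a − b)/√2) = ((-0.08902 - 0.02246i), (0.9955 + 0.02246i)).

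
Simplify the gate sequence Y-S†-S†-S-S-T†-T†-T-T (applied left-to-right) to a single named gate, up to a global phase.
Y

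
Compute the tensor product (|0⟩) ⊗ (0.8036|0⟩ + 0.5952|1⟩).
0.8036|00⟩ + 0.5952|01⟩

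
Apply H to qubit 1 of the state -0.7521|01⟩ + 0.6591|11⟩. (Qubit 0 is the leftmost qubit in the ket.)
-0.5318|00⟩ + 0.5318|01⟩ + 0.4661|10⟩ - 0.4661|11⟩

H on qubit 1 mixes each pair of kets that differ only in qubit 1: amplitudes (a, b) of (|…0…⟩, |…1…⟩) become ((a + b)/√2, (a − b)/√2). Kets absent from the input have amplitude 0.
(|00⟩, |01⟩): (a, b) = (0, -0.7521) → (-0.5318, 0.5318)
(|10⟩, |11⟩): (a, b) = (0, 0.6591) → (0.4661, -0.4661)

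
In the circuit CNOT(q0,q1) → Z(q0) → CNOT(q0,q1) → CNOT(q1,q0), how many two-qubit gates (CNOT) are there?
3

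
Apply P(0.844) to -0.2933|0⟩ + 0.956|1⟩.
-0.2933|0⟩ + (0.6352 + 0.7144i)|1⟩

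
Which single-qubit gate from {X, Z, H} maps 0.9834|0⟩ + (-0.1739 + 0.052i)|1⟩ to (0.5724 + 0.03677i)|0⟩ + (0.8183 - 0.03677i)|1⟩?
H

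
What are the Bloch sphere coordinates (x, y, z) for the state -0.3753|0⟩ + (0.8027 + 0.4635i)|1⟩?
(-0.6025, -0.3479, -0.7183)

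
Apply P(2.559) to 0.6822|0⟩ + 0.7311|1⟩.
0.6822|0⟩ + (-0.6105 + 0.4022i)|1⟩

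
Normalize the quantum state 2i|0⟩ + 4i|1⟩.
(1/√5)i|0⟩ + 0.8944i|1⟩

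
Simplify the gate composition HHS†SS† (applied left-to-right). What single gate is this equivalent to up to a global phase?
S†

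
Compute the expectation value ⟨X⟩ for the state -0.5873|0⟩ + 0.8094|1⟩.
-0.9507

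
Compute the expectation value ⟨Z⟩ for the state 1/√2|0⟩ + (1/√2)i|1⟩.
0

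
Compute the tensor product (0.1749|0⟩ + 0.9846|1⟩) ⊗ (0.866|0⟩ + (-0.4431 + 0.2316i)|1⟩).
0.1515|00⟩ + (-0.0775 + 0.04051i)|01⟩ + 0.8527|10⟩ + (-0.4363 + 0.228i)|11⟩

amp(|b₁b₂…⟩) = product of the factor amplitudes for bits b₁, b₂, …; only kets whose every factor amplitude is nonzero survive.
|00⟩: (0.1749)(0.866) = 0.1515
|01⟩: (0.1749)(-0.4431 + 0.2316i) = (-0.0775 + 0.04051i)
|10⟩: (0.9846)(0.866) = 0.8527
|11⟩: (0.9846)(-0.4431 + 0.2316i) = (-0.4363 + 0.228i)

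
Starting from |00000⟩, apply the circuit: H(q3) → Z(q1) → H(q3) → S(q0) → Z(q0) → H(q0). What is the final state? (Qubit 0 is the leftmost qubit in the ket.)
1/√2|00000⟩ + 1/√2|10000⟩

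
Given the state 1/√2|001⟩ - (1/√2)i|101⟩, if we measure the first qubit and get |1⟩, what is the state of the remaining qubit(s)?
-i|01⟩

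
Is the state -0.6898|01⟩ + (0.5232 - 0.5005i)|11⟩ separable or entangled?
Separable

Writing the state as a|00⟩ + b|01⟩ + c|10⟩ + d|11⟩, it is a product state iff ad − bc = 0.
Here (a, b, c, d) = (0, -0.6898, 0, (0.5232 - 0.5005i)): ad − bc = (0)(0.5232 - 0.5005i) − (-0.6898)(0) = 0, so the state is separable.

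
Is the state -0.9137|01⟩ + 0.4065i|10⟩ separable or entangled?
Entangled

Writing the state as a|00⟩ + b|01⟩ + c|10⟩ + d|11⟩, it is a product state iff ad − bc = 0.
Here (a, b, c, d) = (0, -0.9137, 0.4065i, 0): ad − bc = (0)(0) − (-0.9137)(0.4065i) = 0.3714i ≠ 0, so the state is entangled.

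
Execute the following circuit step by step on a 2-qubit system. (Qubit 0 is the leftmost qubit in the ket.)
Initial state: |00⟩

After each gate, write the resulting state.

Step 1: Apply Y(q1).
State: i|01⟩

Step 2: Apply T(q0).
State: i|01⟩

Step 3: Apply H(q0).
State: (1/√2)i|01⟩ + (1/√2)i|11⟩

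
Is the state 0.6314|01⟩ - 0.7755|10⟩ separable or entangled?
Entangled

Writing the state as a|00⟩ + b|01⟩ + c|10⟩ + d|11⟩, it is a product state iff ad − bc = 0.
Here (a, b, c, d) = (0, 0.6314, -0.7755, 0): ad − bc = (0)(0) − (0.6314)(-0.7755) = 0.4897 ≠ 0, so the state is entangled.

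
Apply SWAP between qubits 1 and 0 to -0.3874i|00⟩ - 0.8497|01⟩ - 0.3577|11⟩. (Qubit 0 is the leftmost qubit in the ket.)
-0.3874i|00⟩ - 0.8497|10⟩ - 0.3577|11⟩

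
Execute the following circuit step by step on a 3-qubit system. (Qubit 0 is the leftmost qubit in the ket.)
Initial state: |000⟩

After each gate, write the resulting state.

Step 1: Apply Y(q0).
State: i|100⟩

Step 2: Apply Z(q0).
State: -i|100⟩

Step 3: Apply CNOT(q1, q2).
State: -i|100⟩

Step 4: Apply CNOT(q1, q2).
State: -i|100⟩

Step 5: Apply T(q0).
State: (1/√2 - (1/√2)i)|100⟩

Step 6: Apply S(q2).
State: (1/√2 - (1/√2)i)|100⟩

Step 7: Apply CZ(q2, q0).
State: (1/√2 - (1/√2)i)|100⟩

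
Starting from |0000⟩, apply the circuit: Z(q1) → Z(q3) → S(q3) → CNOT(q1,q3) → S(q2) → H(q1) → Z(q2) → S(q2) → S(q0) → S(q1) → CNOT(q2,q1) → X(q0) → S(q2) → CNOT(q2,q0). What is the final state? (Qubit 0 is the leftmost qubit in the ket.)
1/√2|1000⟩ + (1/√2)i|1100⟩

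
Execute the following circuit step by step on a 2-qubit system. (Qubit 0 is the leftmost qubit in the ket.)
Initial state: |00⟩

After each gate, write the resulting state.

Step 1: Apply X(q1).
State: |01⟩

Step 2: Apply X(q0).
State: |11⟩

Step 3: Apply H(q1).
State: 1/√2|10⟩ - 1/√2|11⟩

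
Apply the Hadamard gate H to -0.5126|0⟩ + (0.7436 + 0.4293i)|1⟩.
(0.1633 + 0.3036i)|0⟩ + (-0.8883 - 0.3036i)|1⟩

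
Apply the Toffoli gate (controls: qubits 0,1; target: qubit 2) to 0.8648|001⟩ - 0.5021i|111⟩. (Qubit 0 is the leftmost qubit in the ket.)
0.8648|001⟩ - 0.5021i|110⟩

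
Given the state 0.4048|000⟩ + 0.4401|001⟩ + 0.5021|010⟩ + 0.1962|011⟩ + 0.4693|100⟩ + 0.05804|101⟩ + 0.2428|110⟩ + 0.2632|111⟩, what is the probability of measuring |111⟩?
0.06927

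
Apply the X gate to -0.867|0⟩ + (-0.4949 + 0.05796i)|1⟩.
(-0.4949 + 0.05796i)|0⟩ - 0.867|1⟩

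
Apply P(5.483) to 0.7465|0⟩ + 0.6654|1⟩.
0.7465|0⟩ + (0.4635 - 0.4774i)|1⟩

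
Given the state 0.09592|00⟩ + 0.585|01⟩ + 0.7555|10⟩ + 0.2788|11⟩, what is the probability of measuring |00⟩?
0.009201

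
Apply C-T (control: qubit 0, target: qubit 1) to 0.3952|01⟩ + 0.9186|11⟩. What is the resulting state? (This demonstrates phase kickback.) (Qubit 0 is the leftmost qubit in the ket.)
0.3952|01⟩ + (0.6495 + 0.6495i)|11⟩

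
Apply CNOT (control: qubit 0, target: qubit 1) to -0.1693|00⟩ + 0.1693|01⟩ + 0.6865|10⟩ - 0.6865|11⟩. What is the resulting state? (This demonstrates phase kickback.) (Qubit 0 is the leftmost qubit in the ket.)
-0.1693|00⟩ + 0.1693|01⟩ - 0.6865|10⟩ + 0.6865|11⟩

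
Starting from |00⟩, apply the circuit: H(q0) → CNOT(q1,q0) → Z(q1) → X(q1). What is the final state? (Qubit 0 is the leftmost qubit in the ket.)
1/√2|01⟩ + 1/√2|11⟩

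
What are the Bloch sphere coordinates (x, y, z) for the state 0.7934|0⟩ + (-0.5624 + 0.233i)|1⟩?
(-0.8924, 0.3697, 0.2589)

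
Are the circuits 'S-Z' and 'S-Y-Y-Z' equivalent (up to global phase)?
Yes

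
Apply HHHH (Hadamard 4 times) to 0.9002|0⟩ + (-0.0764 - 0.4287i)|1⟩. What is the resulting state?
0.9002|0⟩ + (-0.0764 - 0.4287i)|1⟩

H² = I, so an even number of Hadamards cancels: H^4 = I and the state is unchanged.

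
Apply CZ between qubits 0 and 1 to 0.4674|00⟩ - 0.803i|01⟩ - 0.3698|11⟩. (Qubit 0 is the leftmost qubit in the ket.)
0.4674|00⟩ - 0.803i|01⟩ + 0.3698|11⟩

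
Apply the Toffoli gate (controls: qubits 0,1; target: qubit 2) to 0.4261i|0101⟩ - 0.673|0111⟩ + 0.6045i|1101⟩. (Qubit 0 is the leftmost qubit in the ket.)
0.4261i|0101⟩ - 0.673|0111⟩ + 0.6045i|1111⟩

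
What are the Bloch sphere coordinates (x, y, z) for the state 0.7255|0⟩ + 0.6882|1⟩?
(0.9986, 0, 0.05273)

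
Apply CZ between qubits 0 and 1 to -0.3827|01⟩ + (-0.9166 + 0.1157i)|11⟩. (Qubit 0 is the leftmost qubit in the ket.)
-0.3827|01⟩ + (0.9166 - 0.1157i)|11⟩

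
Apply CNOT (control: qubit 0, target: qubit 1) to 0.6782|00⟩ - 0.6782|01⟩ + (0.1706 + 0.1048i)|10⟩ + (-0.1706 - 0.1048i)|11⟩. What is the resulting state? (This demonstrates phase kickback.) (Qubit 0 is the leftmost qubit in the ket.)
0.6782|00⟩ - 0.6782|01⟩ + (-0.1706 - 0.1048i)|10⟩ + (0.1706 + 0.1048i)|11⟩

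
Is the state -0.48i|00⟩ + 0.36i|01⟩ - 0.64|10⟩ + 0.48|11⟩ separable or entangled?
Separable

Writing the state as a|00⟩ + b|01⟩ + c|10⟩ + d|11⟩, it is a product state iff ad − bc = 0.
Here (a, b, c, d) = (-0.48i, 0.36i, -0.64, 0.48): ad − bc = (-0.48i)(0.48) − (0.36i)(-0.64) = 0, so the state is separable.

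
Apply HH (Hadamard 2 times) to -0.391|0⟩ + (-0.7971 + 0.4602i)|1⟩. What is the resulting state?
-0.391|0⟩ + (-0.7971 + 0.4602i)|1⟩

H² = I, so an even number of Hadamards cancels: H^2 = I and the state is unchanged.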